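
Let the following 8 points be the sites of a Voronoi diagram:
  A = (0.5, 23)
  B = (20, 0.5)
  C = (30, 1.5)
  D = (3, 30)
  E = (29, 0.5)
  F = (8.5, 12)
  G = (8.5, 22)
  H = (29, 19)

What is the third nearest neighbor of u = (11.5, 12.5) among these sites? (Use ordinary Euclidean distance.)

B

Squared Euclidean distances:
|uA|² = 121 + 110.25 = 231.25
|uB|² = 72.25 + 144 = 216.25
|uC|² = 342.25 + 121 = 463.25
|uD|² = 72.25 + 306.25 = 378.5
|uE|² = 306.25 + 144 = 450.25
|uF|² = 9 + 0.25 = 9.25
|uG|² = 9 + 90.25 = 99.25
|uH|² = 306.25 + 42.25 = 348.5
Sorted ascending: F, G, B, A, … — the third-nearest is B.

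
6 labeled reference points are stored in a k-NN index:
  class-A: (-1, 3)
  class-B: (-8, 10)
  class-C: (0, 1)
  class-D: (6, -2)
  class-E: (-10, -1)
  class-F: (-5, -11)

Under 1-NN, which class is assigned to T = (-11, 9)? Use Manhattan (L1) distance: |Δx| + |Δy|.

class-B

d(T, class-A) = |-11−(-1)| + |9−3| = 10 + 6 = 16
d(T, class-B) = |-11−(-8)| + |9−10| = 3 + 1 = 4
d(T, class-C) = |-11−0| + |9−1| = 11 + 8 = 19
d(T, class-D) = |-11−6| + |9−(-2)| = 17 + 11 = 28
d(T, class-E) = |-11−(-10)| + |9−(-1)| = 1 + 10 = 11
d(T, class-F) = |-11−(-5)| + |9−(-11)| = 6 + 20 = 26
Minimum is at class-B.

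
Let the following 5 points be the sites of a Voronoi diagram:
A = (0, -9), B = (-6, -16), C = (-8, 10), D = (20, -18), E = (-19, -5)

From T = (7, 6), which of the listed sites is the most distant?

Compare squared distances (the ordering matches that of the actual distances):
|TA|² = (7−0)² + (6−(-9))² = 49 + 225 = 274
|TB|² = (7−(-6))² + (6−(-16))² = 169 + 484 = 653
|TC|² = (7−(-8))² + (6−10)² = 225 + 16 = 241
|TD|² = (7−20)² + (6−(-18))² = 169 + 576 = 745
|TE|² = (7−(-19))² + (6−(-5))² = 676 + 121 = 797
The largest is to E.

E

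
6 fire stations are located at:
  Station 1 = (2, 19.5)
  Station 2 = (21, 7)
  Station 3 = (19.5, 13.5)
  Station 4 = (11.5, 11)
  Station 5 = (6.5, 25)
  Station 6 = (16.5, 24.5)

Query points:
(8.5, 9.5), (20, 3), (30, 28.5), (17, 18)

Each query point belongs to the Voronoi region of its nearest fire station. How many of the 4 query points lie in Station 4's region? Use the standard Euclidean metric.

(8.5, 9.5) — d² to each: Station 1:142.25, Station 2:162.5, Station 3:137, Station 4:11.25, Station 5:244.25, Station 6:289 → nearest is Station 4
(20, 3) — d² to each: Station 1:596.25, Station 2:17, Station 3:110.5, Station 4:136.25, Station 5:666.25, Station 6:474.5 → nearest is Station 2
(30, 28.5) — d² to each: Station 1:865, Station 2:543.25, Station 3:335.25, Station 4:648.5, Station 5:564.5, Station 6:198.25 → nearest is Station 6
(17, 18) — d² to each: Station 1:227.25, Station 2:137, Station 3:26.5, Station 4:79.25, Station 5:159.25, Station 6:42.5 → nearest is Station 3
1 of the 4 points has Station 4 as nearest.

1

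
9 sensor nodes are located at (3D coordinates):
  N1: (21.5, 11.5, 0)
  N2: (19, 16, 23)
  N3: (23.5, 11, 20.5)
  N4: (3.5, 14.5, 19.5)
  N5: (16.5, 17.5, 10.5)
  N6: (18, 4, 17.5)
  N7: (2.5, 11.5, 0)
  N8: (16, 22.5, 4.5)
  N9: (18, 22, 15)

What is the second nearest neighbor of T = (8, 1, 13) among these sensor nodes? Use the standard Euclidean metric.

Since √ is increasing, it suffices to compare squared distances:
|TN1|² = 182.25 + 110.25 + 169 = 461.5
|TN2|² = 121 + 225 + 100 = 446
|TN3|² = 240.25 + 100 + 56.25 = 396.5
|TN4|² = 20.25 + 182.25 + 42.25 = 244.75
|TN5|² = 72.25 + 272.25 + 6.25 = 350.75
|TN6|² = 100 + 9 + 20.25 = 129.25
|TN7|² = 30.25 + 110.25 + 169 = 309.5
|TN8|² = 64 + 462.25 + 72.25 = 598.5
|TN9|² = 100 + 441 + 4 = 545
Sorted ascending: N6, N4, N7, … — the second-nearest is N4.

N4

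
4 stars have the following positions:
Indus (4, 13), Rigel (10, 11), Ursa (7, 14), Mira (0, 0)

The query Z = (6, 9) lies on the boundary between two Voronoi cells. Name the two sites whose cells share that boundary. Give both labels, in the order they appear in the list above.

Squared distances from Z to each site:
d²(Z, Indus) = (6−4)² + (9−13)² = 4 + 16 = 20
d²(Z, Rigel) = (6−10)² + (9−11)² = 16 + 4 = 20
d²(Z, Ursa) = (6−7)² + (9−14)² = 1 + 25 = 26
d²(Z, Mira) = (6−0)² + (9−0)² = 36 + 81 = 117
Z is equidistant from Indus and Rigel (both at squared distance 20), and every other site is strictly farther — so Z lies on the Indus–Rigel Voronoi edge.

Indus and Rigel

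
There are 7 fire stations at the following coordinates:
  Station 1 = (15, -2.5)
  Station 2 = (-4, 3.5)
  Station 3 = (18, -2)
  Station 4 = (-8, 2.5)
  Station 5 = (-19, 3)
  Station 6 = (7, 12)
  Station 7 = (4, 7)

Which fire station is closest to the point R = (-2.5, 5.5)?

Since √ is increasing, it suffices to compare squared distances:
d²(R, Station 1) = (-2.5−15)² + (5.5−(-2.5))² = 306.25 + 64 = 370.25
d²(R, Station 2) = (-2.5−(-4))² + (5.5−3.5)² = 2.25 + 4 = 6.25
d²(R, Station 3) = (-2.5−18)² + (5.5−(-2))² = 420.25 + 56.25 = 476.5
d²(R, Station 4) = (-2.5−(-8))² + (5.5−2.5)² = 30.25 + 9 = 39.25
d²(R, Station 5) = (-2.5−(-19))² + (5.5−3)² = 272.25 + 6.25 = 278.5
d²(R, Station 6) = (-2.5−7)² + (5.5−12)² = 90.25 + 42.25 = 132.5
d²(R, Station 7) = (-2.5−4)² + (5.5−7)² = 42.25 + 2.25 = 44.5
Minimum is at Station 2.

Station 2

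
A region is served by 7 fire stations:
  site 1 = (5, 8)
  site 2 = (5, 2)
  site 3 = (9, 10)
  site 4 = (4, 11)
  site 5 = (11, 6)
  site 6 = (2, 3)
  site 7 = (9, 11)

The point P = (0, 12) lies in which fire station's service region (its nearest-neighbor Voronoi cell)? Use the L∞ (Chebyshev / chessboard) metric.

site 4

d(P, site 1) = max(5, 4) = 5
d(P, site 2) = max(5, 10) = 10
d(P, site 3) = max(9, 2) = 9
d(P, site 4) = max(4, 1) = 4
d(P, site 5) = max(11, 6) = 11
d(P, site 6) = max(2, 9) = 9
d(P, site 7) = max(9, 1) = 9
site 4 is nearest.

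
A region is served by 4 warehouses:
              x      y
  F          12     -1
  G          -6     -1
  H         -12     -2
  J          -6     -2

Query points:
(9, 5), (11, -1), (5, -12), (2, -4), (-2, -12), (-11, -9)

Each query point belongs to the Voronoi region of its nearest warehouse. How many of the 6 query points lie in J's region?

(9, 5) — d² to each: F:45, G:261, H:490, J:274 → nearest is F
(11, -1) — d² to each: F:1, G:289, H:530, J:290 → nearest is F
(5, -12) — d² to each: F:170, G:242, H:389, J:221 → nearest is F
(2, -4) — d² to each: F:109, G:73, H:200, J:68 → nearest is J
(-2, -12) — d² to each: F:317, G:137, H:200, J:116 → nearest is J
(-11, -9) — d² to each: F:593, G:89, H:50, J:74 → nearest is H
2 of the 6 points have J as nearest.

2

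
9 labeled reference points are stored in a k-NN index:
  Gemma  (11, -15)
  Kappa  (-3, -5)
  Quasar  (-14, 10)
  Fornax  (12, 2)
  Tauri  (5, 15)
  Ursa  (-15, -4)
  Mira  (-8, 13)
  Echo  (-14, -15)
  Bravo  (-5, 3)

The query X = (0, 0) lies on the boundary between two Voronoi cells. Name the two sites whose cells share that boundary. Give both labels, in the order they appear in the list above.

Squared distances from X to each site:
d²(X, Gemma) = 121 + 225 = 346
d²(X, Kappa) = 9 + 25 = 34
d²(X, Quasar) = 196 + 100 = 296
d²(X, Fornax) = 144 + 4 = 148
d²(X, Tauri) = 25 + 225 = 250
d²(X, Ursa) = 225 + 16 = 241
d²(X, Mira) = 64 + 169 = 233
d²(X, Echo) = 196 + 225 = 421
d²(X, Bravo) = 25 + 9 = 34
X is equidistant from Kappa and Bravo (both at squared distance 34), and every other site is strictly farther — so X lies on the Kappa–Bravo Voronoi edge.

Kappa and Bravo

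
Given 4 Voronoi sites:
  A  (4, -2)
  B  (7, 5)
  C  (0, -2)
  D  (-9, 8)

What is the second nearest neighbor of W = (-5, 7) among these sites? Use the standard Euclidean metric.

C

Since √ is increasing, it suffices to compare squared distances:
|WA|² = (-5−4)² + (7−(-2))² = 81 + 81 = 162
|WB|² = (-5−7)² + (7−5)² = 144 + 4 = 148
|WC|² = (-5−0)² + (7−(-2))² = 25 + 81 = 106
|WD|² = (-5−(-9))² + (7−8)² = 16 + 1 = 17
Sorted ascending: D, C, B, … — the second-nearest is C.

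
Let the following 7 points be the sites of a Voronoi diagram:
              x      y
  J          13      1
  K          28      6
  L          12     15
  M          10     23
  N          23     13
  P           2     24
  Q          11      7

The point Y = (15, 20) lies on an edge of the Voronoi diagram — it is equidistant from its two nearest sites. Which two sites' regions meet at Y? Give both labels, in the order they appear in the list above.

L and M

Squared distances from Y to each site:
|YJ|² = (15−13)² + (20−1)² = 4 + 361 = 365
|YK|² = (15−28)² + (20−6)² = 169 + 196 = 365
|YL|² = (15−12)² + (20−15)² = 9 + 25 = 34
|YM|² = (15−10)² + (20−23)² = 25 + 9 = 34
|YN|² = (15−23)² + (20−13)² = 64 + 49 = 113
|YP|² = (15−2)² + (20−24)² = 169 + 16 = 185
|YQ|² = (15−11)² + (20−7)² = 16 + 169 = 185
Y is equidistant from L and M (both at squared distance 34), and every other site is strictly farther — so Y lies on the L–M Voronoi edge.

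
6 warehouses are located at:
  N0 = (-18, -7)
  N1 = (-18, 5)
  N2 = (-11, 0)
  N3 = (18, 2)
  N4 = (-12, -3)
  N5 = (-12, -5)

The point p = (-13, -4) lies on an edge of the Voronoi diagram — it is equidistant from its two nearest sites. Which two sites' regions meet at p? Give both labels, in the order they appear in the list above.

Squared distances from p to each site:
|pN0|² = (-13−(-18))² + (-4−(-7))² = 25 + 9 = 34
|pN1|² = (-13−(-18))² + (-4−5)² = 25 + 81 = 106
|pN2|² = (-13−(-11))² + (-4−0)² = 4 + 16 = 20
|pN3|² = (-13−18)² + (-4−2)² = 961 + 36 = 997
|pN4|² = (-13−(-12))² + (-4−(-3))² = 1 + 1 = 2
|pN5|² = (-13−(-12))² + (-4−(-5))² = 1 + 1 = 2
p is equidistant from N4 and N5 (both at squared distance 2), and every other site is strictly farther — so p lies on the N4–N5 Voronoi edge.

N4 and N5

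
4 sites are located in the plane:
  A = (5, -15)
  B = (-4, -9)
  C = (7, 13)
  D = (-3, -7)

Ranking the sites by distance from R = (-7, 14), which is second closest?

Compare squared distances (the ordering matches that of the actual distances):
|RA|² = (-7−5)² + (14−(-15))² = 144 + 841 = 985
|RB|² = (-7−(-4))² + (14−(-9))² = 9 + 529 = 538
|RC|² = (-7−7)² + (14−13)² = 196 + 1 = 197
|RD|² = (-7−(-3))² + (14−(-7))² = 16 + 441 = 457
Sorted ascending: C, D, B, … — the second-nearest is D.

D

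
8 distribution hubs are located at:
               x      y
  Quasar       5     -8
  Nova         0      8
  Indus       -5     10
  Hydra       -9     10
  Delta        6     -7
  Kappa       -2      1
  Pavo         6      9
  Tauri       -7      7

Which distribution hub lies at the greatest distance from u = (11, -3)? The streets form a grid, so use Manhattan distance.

d(u, Quasar) = 6 + 5 = 11
d(u, Nova) = 11 + 11 = 22
d(u, Indus) = 16 + 13 = 29
d(u, Hydra) = 20 + 13 = 33
d(u, Delta) = 5 + 4 = 9
d(u, Kappa) = 13 + 4 = 17
d(u, Pavo) = 5 + 12 = 17
d(u, Tauri) = 18 + 10 = 28
The largest is to Hydra.

Hydra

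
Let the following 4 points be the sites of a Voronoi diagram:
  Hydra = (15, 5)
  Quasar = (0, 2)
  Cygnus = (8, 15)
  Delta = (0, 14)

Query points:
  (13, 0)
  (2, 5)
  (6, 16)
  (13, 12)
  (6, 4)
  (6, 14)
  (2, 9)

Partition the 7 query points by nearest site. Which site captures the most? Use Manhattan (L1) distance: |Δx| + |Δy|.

Cygnus

(13, 0) — d to each: Hydra:7, Quasar:15, Cygnus:20, Delta:27 → nearest is Hydra
(2, 5) — d to each: Hydra:13, Quasar:5, Cygnus:16, Delta:11 → nearest is Quasar
(6, 16) — d to each: Hydra:20, Quasar:20, Cygnus:3, Delta:8 → nearest is Cygnus
(13, 12) — d to each: Hydra:9, Quasar:23, Cygnus:8, Delta:15 → nearest is Cygnus
(6, 4) — d to each: Hydra:10, Quasar:8, Cygnus:13, Delta:16 → nearest is Quasar
(6, 14) — d to each: Hydra:18, Quasar:18, Cygnus:3, Delta:6 → nearest is Cygnus
(2, 9) — d to each: Hydra:17, Quasar:9, Cygnus:12, Delta:7 → nearest is Delta
Tally — Hydra:1, Quasar:2, Cygnus:3, Delta:1. Cygnus captures the most (3).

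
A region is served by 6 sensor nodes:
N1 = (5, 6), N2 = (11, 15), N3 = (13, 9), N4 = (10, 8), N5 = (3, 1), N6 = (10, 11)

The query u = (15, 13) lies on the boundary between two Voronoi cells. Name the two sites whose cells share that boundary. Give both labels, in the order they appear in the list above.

Squared distances from u to each site:
|uN1|² = (15−5)² + (13−6)² = 100 + 49 = 149
|uN2|² = (15−11)² + (13−15)² = 16 + 4 = 20
|uN3|² = (15−13)² + (13−9)² = 4 + 16 = 20
|uN4|² = (15−10)² + (13−8)² = 25 + 25 = 50
|uN5|² = (15−3)² + (13−1)² = 144 + 144 = 288
|uN6|² = (15−10)² + (13−11)² = 25 + 4 = 29
u is equidistant from N2 and N3 (both at squared distance 20), and every other site is strictly farther — so u lies on the N2–N3 Voronoi edge.

N2 and N3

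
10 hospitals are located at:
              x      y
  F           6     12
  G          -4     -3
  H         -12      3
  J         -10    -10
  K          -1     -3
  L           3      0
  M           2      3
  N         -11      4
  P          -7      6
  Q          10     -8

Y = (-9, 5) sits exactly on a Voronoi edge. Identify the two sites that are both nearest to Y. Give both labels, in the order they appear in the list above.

N and P

Squared distances from Y to each site:
|YF|² = (-9−6)² + (5−12)² = 225 + 49 = 274
|YG|² = (-9−(-4))² + (5−(-3))² = 25 + 64 = 89
|YH|² = (-9−(-12))² + (5−3)² = 9 + 4 = 13
|YJ|² = (-9−(-10))² + (5−(-10))² = 1 + 225 = 226
|YK|² = (-9−(-1))² + (5−(-3))² = 64 + 64 = 128
|YL|² = (-9−3)² + (5−0)² = 144 + 25 = 169
|YM|² = (-9−2)² + (5−3)² = 121 + 4 = 125
|YN|² = (-9−(-11))² + (5−4)² = 4 + 1 = 5
|YP|² = (-9−(-7))² + (5−6)² = 4 + 1 = 5
|YQ|² = (-9−10)² + (5−(-8))² = 361 + 169 = 530
Y is equidistant from N and P (both at squared distance 5), and every other site is strictly farther — so Y lies on the N–P Voronoi edge.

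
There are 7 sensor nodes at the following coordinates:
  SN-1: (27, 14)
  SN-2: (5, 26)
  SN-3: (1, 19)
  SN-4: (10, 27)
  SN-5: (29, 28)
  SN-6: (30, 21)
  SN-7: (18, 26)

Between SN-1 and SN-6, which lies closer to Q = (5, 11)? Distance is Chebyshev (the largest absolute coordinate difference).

d(Q, SN-1) = max(22, 3) = 22
d(Q, SN-6) = max(25, 10) = 25
22 < 25, so SN-1 is closer.

SN-1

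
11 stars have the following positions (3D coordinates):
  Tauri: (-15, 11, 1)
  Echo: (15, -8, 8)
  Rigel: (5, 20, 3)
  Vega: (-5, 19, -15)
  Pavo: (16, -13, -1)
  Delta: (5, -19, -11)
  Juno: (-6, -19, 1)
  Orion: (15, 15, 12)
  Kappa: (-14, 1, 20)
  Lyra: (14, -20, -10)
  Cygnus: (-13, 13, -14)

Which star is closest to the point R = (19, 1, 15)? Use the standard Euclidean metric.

Echo

Compare squared distances (the ordering matches that of the actual distances):
d²(R, Tauri) = (19−(-15))² + (1−11)² + (15−1)² = 1156 + 100 + 196 = 1452
d²(R, Echo) = (19−15)² + (1−(-8))² + (15−8)² = 16 + 81 + 49 = 146
d²(R, Rigel) = (19−5)² + (1−20)² + (15−3)² = 196 + 361 + 144 = 701
d²(R, Vega) = (19−(-5))² + (1−19)² + (15−(-15))² = 576 + 324 + 900 = 1800
d²(R, Pavo) = (19−16)² + (1−(-13))² + (15−(-1))² = 9 + 196 + 256 = 461
d²(R, Delta) = (19−5)² + (1−(-19))² + (15−(-11))² = 196 + 400 + 676 = 1272
d²(R, Juno) = (19−(-6))² + (1−(-19))² + (15−1)² = 625 + 400 + 196 = 1221
d²(R, Orion) = (19−15)² + (1−15)² + (15−12)² = 16 + 196 + 9 = 221
d²(R, Kappa) = (19−(-14))² + (1−1)² + (15−20)² = 1089 + 0 + 25 = 1114
d²(R, Lyra) = (19−14)² + (1−(-20))² + (15−(-10))² = 25 + 441 + 625 = 1091
d²(R, Cygnus) = (19−(-13))² + (1−13)² + (15−(-14))² = 1024 + 144 + 841 = 2009
Echo is nearest.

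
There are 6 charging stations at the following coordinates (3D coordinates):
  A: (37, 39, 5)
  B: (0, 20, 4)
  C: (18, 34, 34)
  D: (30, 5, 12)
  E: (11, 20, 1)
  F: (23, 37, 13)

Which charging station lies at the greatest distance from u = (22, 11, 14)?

Compare squared distances (the ordering matches that of the actual distances):
|uA|² = (22−37)² + (11−39)² + (14−5)² = 225 + 784 + 81 = 1090
|uB|² = (22−0)² + (11−20)² + (14−4)² = 484 + 81 + 100 = 665
|uC|² = (22−18)² + (11−34)² + (14−34)² = 16 + 529 + 400 = 945
|uD|² = (22−30)² + (11−5)² + (14−12)² = 64 + 36 + 4 = 104
|uE|² = (22−11)² + (11−20)² + (14−1)² = 121 + 81 + 169 = 371
|uF|² = (22−23)² + (11−37)² + (14−13)² = 1 + 676 + 1 = 678
The largest is to A.

A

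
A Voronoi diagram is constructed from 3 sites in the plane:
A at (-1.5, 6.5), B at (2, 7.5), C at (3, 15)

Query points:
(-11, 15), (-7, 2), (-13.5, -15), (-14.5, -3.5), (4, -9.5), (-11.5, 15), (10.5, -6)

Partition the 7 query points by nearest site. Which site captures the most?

(-11, 15) — d² to each: A:162.5, B:225.25, C:196 → nearest is A
(-7, 2) — d² to each: A:50.5, B:111.25, C:269 → nearest is A
(-13.5, -15) — d² to each: A:606.25, B:746.5, C:1172.25 → nearest is A
(-14.5, -3.5) — d² to each: A:269, B:393.25, C:648.5 → nearest is A
(4, -9.5) — d² to each: A:286.25, B:293, C:601.25 → nearest is A
(-11.5, 15) — d² to each: A:172.25, B:238.5, C:210.25 → nearest is A
(10.5, -6) — d² to each: A:300.25, B:254.5, C:497.25 → nearest is B
Tally — A:6, B:1. A captures the most (6).

A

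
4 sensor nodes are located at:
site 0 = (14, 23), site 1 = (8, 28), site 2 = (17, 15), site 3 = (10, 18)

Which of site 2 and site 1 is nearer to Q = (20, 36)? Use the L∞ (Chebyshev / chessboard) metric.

d(Q, site 2) = max(3, 21) = 21
d(Q, site 1) = max(12, 8) = 12
21 > 12, so site 1 is closer.

site 1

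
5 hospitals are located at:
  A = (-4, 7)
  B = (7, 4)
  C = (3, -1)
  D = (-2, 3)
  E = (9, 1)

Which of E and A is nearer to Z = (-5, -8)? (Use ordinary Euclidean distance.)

Compare squared distances:
|ZE|² = (-5−9)² + (-8−1)² = 196 + 81 = 277
|ZA|² = (-5−(-4))² + (-8−7)² = 1 + 225 = 226
277 > 226, so A is closer.

A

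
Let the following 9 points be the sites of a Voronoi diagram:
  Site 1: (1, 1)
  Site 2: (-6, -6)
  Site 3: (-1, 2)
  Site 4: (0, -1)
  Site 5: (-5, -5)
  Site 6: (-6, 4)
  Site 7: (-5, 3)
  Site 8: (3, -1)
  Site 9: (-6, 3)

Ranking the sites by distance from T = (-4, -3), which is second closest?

Squared Euclidean distances:
d²(T, Site 1) = (-4−1)² + (-3−1)² = 25 + 16 = 41
d²(T, Site 2) = (-4−(-6))² + (-3−(-6))² = 4 + 9 = 13
d²(T, Site 3) = (-4−(-1))² + (-3−2)² = 9 + 25 = 34
d²(T, Site 4) = (-4−0)² + (-3−(-1))² = 16 + 4 = 20
d²(T, Site 5) = (-4−(-5))² + (-3−(-5))² = 1 + 4 = 5
d²(T, Site 6) = (-4−(-6))² + (-3−4)² = 4 + 49 = 53
d²(T, Site 7) = (-4−(-5))² + (-3−3)² = 1 + 36 = 37
d²(T, Site 8) = (-4−3)² + (-3−(-1))² = 49 + 4 = 53
d²(T, Site 9) = (-4−(-6))² + (-3−3)² = 4 + 36 = 40
Sorted ascending: Site 5, Site 2, Site 4, … — the second-nearest is Site 2.

Site 2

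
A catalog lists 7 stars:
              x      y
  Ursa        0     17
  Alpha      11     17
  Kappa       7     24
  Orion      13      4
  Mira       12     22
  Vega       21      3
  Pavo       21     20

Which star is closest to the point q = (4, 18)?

Ursa

Compare squared distances (the ordering matches that of the actual distances):
d²(q, Ursa) = (4−0)² + (18−17)² = 16 + 1 = 17
d²(q, Alpha) = (4−11)² + (18−17)² = 49 + 1 = 50
d²(q, Kappa) = (4−7)² + (18−24)² = 9 + 36 = 45
d²(q, Orion) = (4−13)² + (18−4)² = 81 + 196 = 277
d²(q, Mira) = (4−12)² + (18−22)² = 64 + 16 = 80
d²(q, Vega) = (4−21)² + (18−3)² = 289 + 225 = 514
d²(q, Pavo) = (4−21)² + (18−20)² = 289 + 4 = 293
Ursa is nearest.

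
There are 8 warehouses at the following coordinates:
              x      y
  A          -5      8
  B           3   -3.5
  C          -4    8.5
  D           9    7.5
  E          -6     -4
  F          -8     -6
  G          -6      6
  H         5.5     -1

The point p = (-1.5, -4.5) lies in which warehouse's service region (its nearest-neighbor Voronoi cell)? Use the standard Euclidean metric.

E

Compare squared distances (the ordering matches that of the actual distances):
|pA|² = 12.25 + 156.25 = 168.5
|pB|² = 20.25 + 1 = 21.25
|pC|² = 6.25 + 169 = 175.25
|pD|² = 110.25 + 144 = 254.25
|pE|² = 20.25 + 0.25 = 20.5
|pF|² = 42.25 + 2.25 = 44.5
|pG|² = 20.25 + 110.25 = 130.5
|pH|² = 49 + 12.25 = 61.25
Minimum is at E.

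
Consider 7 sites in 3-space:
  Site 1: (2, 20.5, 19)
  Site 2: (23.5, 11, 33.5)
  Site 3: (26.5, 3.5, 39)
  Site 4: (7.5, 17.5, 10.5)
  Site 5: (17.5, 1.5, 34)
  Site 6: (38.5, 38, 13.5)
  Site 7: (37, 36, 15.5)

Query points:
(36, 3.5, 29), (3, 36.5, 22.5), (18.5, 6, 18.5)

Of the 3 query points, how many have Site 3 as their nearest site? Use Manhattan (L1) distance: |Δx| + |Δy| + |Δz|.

1

(36, 3.5, 29) — d to each: Site 1:61, Site 2:24.5, Site 3:19.5, Site 4:61, Site 5:25.5, Site 6:52.5, Site 7:47 → nearest is Site 3
(3, 36.5, 22.5) — d to each: Site 1:20.5, Site 2:57, Site 3:73, Site 4:35.5, Site 5:61, Site 6:46, Site 7:41.5 → nearest is Site 1
(18.5, 6, 18.5) — d to each: Site 1:31.5, Site 2:25, Site 3:31, Site 4:30.5, Site 5:21, Site 6:57, Site 7:51.5 → nearest is Site 5
1 of the 3 points has Site 3 as nearest.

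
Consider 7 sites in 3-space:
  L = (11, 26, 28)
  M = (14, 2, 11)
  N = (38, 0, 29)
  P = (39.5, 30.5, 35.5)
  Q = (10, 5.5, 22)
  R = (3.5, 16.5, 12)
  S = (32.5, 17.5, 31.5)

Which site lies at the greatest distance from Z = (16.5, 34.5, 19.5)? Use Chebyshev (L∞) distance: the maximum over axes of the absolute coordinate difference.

d(Z,L) = max(5.5, 8.5, 8.5) = 8.5
d(Z,M) = max(2.5, 32.5, 8.5) = 32.5
d(Z,N) = max(21.5, 34.5, 9.5) = 34.5
d(Z,P) = max(23, 4, 16) = 23
d(Z,Q) = max(6.5, 29, 2.5) = 29
d(Z,R) = max(13, 18, 7.5) = 18
d(Z,S) = max(16, 17, 12) = 17
The largest is to N.

N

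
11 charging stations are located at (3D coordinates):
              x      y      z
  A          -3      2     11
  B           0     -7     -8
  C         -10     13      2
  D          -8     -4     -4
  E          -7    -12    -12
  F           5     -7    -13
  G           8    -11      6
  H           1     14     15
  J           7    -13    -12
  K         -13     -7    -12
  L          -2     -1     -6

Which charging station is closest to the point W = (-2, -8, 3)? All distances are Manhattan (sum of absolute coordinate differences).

B

d(W,A) = |-2−(-3)| + |-8−2| + |3−11| = 1 + 10 + 8 = 19
d(W,B) = |-2−0| + |-8−(-7)| + |3−(-8)| = 2 + 1 + 11 = 14
d(W,C) = |-2−(-10)| + |-8−13| + |3−2| = 8 + 21 + 1 = 30
d(W,D) = |-2−(-8)| + |-8−(-4)| + |3−(-4)| = 6 + 4 + 7 = 17
d(W,E) = |-2−(-7)| + |-8−(-12)| + |3−(-12)| = 5 + 4 + 15 = 24
d(W,F) = |-2−5| + |-8−(-7)| + |3−(-13)| = 7 + 1 + 16 = 24
d(W,G) = |-2−8| + |-8−(-11)| + |3−6| = 10 + 3 + 3 = 16
d(W,H) = |-2−1| + |-8−14| + |3−15| = 3 + 22 + 12 = 37
d(W,J) = |-2−7| + |-8−(-13)| + |3−(-12)| = 9 + 5 + 15 = 29
d(W,K) = |-2−(-13)| + |-8−(-7)| + |3−(-12)| = 11 + 1 + 15 = 27
d(W,L) = |-2−(-2)| + |-8−(-1)| + |3−(-6)| = 0 + 7 + 9 = 16
The smallest is to B, so W lies in the Voronoi region of B.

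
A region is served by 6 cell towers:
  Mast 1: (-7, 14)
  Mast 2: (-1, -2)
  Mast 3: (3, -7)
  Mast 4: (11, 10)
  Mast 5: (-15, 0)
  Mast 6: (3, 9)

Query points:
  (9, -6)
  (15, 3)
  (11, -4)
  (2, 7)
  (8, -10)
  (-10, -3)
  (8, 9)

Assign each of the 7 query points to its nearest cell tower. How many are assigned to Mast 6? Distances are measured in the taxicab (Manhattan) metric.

(9, -6) — d to each: Mast 1:36, Mast 2:14, Mast 3:7, Mast 4:18, Mast 5:30, Mast 6:21 → nearest is Mast 3
(15, 3) — d to each: Mast 1:33, Mast 2:21, Mast 3:22, Mast 4:11, Mast 5:33, Mast 6:18 → nearest is Mast 4
(11, -4) — d to each: Mast 1:36, Mast 2:14, Mast 3:11, Mast 4:14, Mast 5:30, Mast 6:21 → nearest is Mast 3
(2, 7) — d to each: Mast 1:16, Mast 2:12, Mast 3:15, Mast 4:12, Mast 5:24, Mast 6:3 → nearest is Mast 6
(8, -10) — d to each: Mast 1:39, Mast 2:17, Mast 3:8, Mast 4:23, Mast 5:33, Mast 6:24 → nearest is Mast 3
(-10, -3) — d to each: Mast 1:20, Mast 2:10, Mast 3:17, Mast 4:34, Mast 5:8, Mast 6:25 → nearest is Mast 5
(8, 9) — d to each: Mast 1:20, Mast 2:20, Mast 3:21, Mast 4:4, Mast 5:32, Mast 6:5 → nearest is Mast 4
1 of the 7 points has Mast 6 as nearest.

1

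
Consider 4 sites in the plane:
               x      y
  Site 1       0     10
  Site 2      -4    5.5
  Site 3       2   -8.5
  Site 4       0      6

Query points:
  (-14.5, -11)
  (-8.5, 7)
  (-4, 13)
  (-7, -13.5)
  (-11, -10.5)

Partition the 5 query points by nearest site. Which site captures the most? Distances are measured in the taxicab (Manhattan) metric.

Site 3

(-14.5, -11) — d to each: Site 1:35.5, Site 2:27, Site 3:19, Site 4:31.5 → nearest is Site 3
(-8.5, 7) — d to each: Site 1:11.5, Site 2:6, Site 3:26, Site 4:9.5 → nearest is Site 2
(-4, 13) — d to each: Site 1:7, Site 2:7.5, Site 3:27.5, Site 4:11 → nearest is Site 1
(-7, -13.5) — d to each: Site 1:30.5, Site 2:22, Site 3:14, Site 4:26.5 → nearest is Site 3
(-11, -10.5) — d to each: Site 1:31.5, Site 2:23, Site 3:15, Site 4:27.5 → nearest is Site 3
Tally — Site 1:1, Site 2:1, Site 3:3. Site 3 captures the most (3).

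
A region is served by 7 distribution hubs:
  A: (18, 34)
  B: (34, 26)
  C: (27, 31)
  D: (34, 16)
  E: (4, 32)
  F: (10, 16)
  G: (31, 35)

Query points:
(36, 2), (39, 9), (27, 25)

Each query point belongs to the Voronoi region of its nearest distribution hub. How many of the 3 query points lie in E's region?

(36, 2) — d² to each: A:1348, B:580, C:922, D:200, E:1924, F:872, G:1114 → nearest is D
(39, 9) — d² to each: A:1066, B:314, C:628, D:74, E:1754, F:890, G:740 → nearest is D
(27, 25) — d² to each: A:162, B:50, C:36, D:130, E:578, F:370, G:116 → nearest is C
0 of the 3 points have E as nearest.

0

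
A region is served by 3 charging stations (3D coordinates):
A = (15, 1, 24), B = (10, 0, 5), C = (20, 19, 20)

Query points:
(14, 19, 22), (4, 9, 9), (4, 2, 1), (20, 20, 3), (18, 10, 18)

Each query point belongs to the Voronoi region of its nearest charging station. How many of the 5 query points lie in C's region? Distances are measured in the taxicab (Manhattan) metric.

(14, 19, 22) — d to each: A:21, B:40, C:8 → nearest is C
(4, 9, 9) — d to each: A:34, B:19, C:37 → nearest is B
(4, 2, 1) — d to each: A:35, B:12, C:52 → nearest is B
(20, 20, 3) — d to each: A:45, B:32, C:18 → nearest is C
(18, 10, 18) — d to each: A:18, B:31, C:13 → nearest is C
3 of the 5 points have C as nearest.

3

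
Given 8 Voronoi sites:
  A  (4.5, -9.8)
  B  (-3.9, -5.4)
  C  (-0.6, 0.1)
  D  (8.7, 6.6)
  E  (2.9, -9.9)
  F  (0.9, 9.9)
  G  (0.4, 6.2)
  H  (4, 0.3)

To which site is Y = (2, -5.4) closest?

Since √ is increasing, it suffices to compare squared distances:
|YA|² = 6.25 + 19.36 = 25.61
|YB|² = 34.81 + 0 = 34.81
|YC|² = 6.76 + 30.25 = 37.01
|YD|² = 44.89 + 144 = 188.89
|YE|² = 0.81 + 20.25 = 21.06
|YF|² = 1.21 + 234.09 = 235.3
|YG|² = 2.56 + 134.56 = 137.12
|YH|² = 4 + 32.49 = 36.49
Minimum is at E.

E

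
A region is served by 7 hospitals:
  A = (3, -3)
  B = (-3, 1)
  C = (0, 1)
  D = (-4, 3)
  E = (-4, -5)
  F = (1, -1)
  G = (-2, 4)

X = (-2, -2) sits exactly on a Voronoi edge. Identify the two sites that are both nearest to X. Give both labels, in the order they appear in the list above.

B and F

Squared distances from X to each site:
|XA|² = (-2−3)² + (-2−(-3))² = 25 + 1 = 26
|XB|² = (-2−(-3))² + (-2−1)² = 1 + 9 = 10
|XC|² = (-2−0)² + (-2−1)² = 4 + 9 = 13
|XD|² = (-2−(-4))² + (-2−3)² = 4 + 25 = 29
|XE|² = (-2−(-4))² + (-2−(-5))² = 4 + 9 = 13
|XF|² = (-2−1)² + (-2−(-1))² = 9 + 1 = 10
|XG|² = (-2−(-2))² + (-2−4)² = 0 + 36 = 36
X is equidistant from B and F (both at squared distance 10), and every other site is strictly farther — so X lies on the B–F Voronoi edge.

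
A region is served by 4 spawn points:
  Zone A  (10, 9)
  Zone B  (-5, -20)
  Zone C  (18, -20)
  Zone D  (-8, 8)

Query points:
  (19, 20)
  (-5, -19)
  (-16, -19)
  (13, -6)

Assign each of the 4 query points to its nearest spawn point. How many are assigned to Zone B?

2

(19, 20) — d² to each: Zone A:202, Zone B:2176, Zone C:1601, Zone D:873 → nearest is Zone A
(-5, -19) — d² to each: Zone A:1009, Zone B:1, Zone C:530, Zone D:738 → nearest is Zone B
(-16, -19) — d² to each: Zone A:1460, Zone B:122, Zone C:1157, Zone D:793 → nearest is Zone B
(13, -6) — d² to each: Zone A:234, Zone B:520, Zone C:221, Zone D:637 → nearest is Zone C
2 of the 4 points have Zone B as nearest.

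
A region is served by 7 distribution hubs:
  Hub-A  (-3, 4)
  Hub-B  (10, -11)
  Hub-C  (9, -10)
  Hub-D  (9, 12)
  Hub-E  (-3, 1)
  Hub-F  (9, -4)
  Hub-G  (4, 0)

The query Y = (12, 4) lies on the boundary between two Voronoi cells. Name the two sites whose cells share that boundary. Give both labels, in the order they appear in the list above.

Squared distances from Y to each site:
d²(Y, Hub-A) = (12−(-3))² + (4−4)² = 225 + 0 = 225
d²(Y, Hub-B) = (12−10)² + (4−(-11))² = 4 + 225 = 229
d²(Y, Hub-C) = (12−9)² + (4−(-10))² = 9 + 196 = 205
d²(Y, Hub-D) = (12−9)² + (4−12)² = 9 + 64 = 73
d²(Y, Hub-E) = (12−(-3))² + (4−1)² = 225 + 9 = 234
d²(Y, Hub-F) = (12−9)² + (4−(-4))² = 9 + 64 = 73
d²(Y, Hub-G) = (12−4)² + (4−0)² = 64 + 16 = 80
Y is equidistant from Hub-D and Hub-F (both at squared distance 73), and every other site is strictly farther — so Y lies on the Hub-D–Hub-F Voronoi edge.

Hub-D and Hub-F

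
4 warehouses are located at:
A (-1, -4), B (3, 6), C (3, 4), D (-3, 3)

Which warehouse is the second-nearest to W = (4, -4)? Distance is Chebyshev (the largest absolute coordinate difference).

d(W,A) = max(5, 0) = 5
d(W,B) = max(1, 10) = 10
d(W,C) = max(1, 8) = 8
d(W,D) = max(7, 7) = 7
Sorted ascending: A, D, C, … — the second-nearest is D.

D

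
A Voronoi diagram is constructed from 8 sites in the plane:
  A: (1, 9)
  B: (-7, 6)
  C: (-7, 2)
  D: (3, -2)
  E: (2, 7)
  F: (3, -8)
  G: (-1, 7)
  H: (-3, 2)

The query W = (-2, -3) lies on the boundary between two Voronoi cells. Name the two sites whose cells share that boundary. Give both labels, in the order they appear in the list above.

Squared distances from W to each site:
|WA|² = (-2−1)² + (-3−9)² = 9 + 144 = 153
|WB|² = (-2−(-7))² + (-3−6)² = 25 + 81 = 106
|WC|² = (-2−(-7))² + (-3−2)² = 25 + 25 = 50
|WD|² = (-2−3)² + (-3−(-2))² = 25 + 1 = 26
|WE|² = (-2−2)² + (-3−7)² = 16 + 100 = 116
|WF|² = (-2−3)² + (-3−(-8))² = 25 + 25 = 50
|WG|² = (-2−(-1))² + (-3−7)² = 1 + 100 = 101
|WH|² = (-2−(-3))² + (-3−2)² = 1 + 25 = 26
W is equidistant from D and H (both at squared distance 26), and every other site is strictly farther — so W lies on the D–H Voronoi edge.

D and H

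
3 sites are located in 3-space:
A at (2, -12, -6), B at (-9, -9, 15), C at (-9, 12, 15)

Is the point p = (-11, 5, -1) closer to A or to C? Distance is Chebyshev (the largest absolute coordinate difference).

C

d(p,A) = max(13, 17, 5) = 17
d(p,C) = max(2, 7, 16) = 16
17 > 16, so C is closer.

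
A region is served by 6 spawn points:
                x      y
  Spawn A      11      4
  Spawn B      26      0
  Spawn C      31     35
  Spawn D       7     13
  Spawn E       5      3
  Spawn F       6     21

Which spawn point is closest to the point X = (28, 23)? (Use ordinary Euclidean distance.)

Squared Euclidean distances:
d²(X, Spawn A) = 289 + 361 = 650
d²(X, Spawn B) = 4 + 529 = 533
d²(X, Spawn C) = 9 + 144 = 153
d²(X, Spawn D) = 441 + 100 = 541
d²(X, Spawn E) = 529 + 400 = 929
d²(X, Spawn F) = 484 + 4 = 488
The smallest is to Spawn C, so X lies in the Voronoi region of Spawn C.

Spawn C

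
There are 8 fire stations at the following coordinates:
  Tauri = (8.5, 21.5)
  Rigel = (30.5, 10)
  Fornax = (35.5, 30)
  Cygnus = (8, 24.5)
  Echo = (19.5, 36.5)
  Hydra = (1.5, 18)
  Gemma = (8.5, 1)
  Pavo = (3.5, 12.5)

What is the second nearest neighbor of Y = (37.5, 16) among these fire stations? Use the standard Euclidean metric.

Compare squared distances (the ordering matches that of the actual distances):
d²(Y, Tauri) = (37.5−8.5)² + (16−21.5)² = 841 + 30.25 = 871.25
d²(Y, Rigel) = (37.5−30.5)² + (16−10)² = 49 + 36 = 85
d²(Y, Fornax) = (37.5−35.5)² + (16−30)² = 4 + 196 = 200
d²(Y, Cygnus) = (37.5−8)² + (16−24.5)² = 870.25 + 72.25 = 942.5
d²(Y, Echo) = (37.5−19.5)² + (16−36.5)² = 324 + 420.25 = 744.25
d²(Y, Hydra) = (37.5−1.5)² + (16−18)² = 1296 + 4 = 1300
d²(Y, Gemma) = (37.5−8.5)² + (16−1)² = 841 + 225 = 1066
d²(Y, Pavo) = (37.5−3.5)² + (16−12.5)² = 1156 + 12.25 = 1168.25
Sorted ascending: Rigel, Fornax, Echo, … — the second-nearest is Fornax.

Fornax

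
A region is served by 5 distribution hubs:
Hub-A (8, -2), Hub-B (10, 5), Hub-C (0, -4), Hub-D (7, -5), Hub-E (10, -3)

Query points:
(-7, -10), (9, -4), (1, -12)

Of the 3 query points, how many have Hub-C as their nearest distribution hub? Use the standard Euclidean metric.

2

(-7, -10) — d² to each: Hub-A:289, Hub-B:514, Hub-C:85, Hub-D:221, Hub-E:338 → nearest is Hub-C
(9, -4) — d² to each: Hub-A:5, Hub-B:82, Hub-C:81, Hub-D:5, Hub-E:2 → nearest is Hub-E
(1, -12) — d² to each: Hub-A:149, Hub-B:370, Hub-C:65, Hub-D:85, Hub-E:162 → nearest is Hub-C
2 of the 3 points have Hub-C as nearest.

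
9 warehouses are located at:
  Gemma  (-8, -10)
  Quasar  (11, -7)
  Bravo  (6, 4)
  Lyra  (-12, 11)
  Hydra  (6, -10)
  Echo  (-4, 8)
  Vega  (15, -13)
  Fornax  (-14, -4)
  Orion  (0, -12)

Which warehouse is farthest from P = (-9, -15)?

Since √ is increasing, it suffices to compare squared distances:
d²(P, Gemma) = (-9−(-8))² + (-15−(-10))² = 1 + 25 = 26
d²(P, Quasar) = (-9−11)² + (-15−(-7))² = 400 + 64 = 464
d²(P, Bravo) = (-9−6)² + (-15−4)² = 225 + 361 = 586
d²(P, Lyra) = (-9−(-12))² + (-15−11)² = 9 + 676 = 685
d²(P, Hydra) = (-9−6)² + (-15−(-10))² = 225 + 25 = 250
d²(P, Echo) = (-9−(-4))² + (-15−8)² = 25 + 529 = 554
d²(P, Vega) = (-9−15)² + (-15−(-13))² = 576 + 4 = 580
d²(P, Fornax) = (-9−(-14))² + (-15−(-4))² = 25 + 121 = 146
d²(P, Orion) = (-9−0)² + (-15−(-12))² = 81 + 9 = 90
The largest is to Lyra.

Lyra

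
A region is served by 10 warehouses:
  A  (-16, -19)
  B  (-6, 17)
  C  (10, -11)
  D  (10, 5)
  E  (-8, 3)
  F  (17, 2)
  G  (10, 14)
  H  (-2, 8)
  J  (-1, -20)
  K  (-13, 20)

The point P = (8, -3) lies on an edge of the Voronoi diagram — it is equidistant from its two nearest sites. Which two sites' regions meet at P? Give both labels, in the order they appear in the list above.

Squared distances from P to each site:
|PA|² = 576 + 256 = 832
|PB|² = 196 + 400 = 596
|PC|² = 4 + 64 = 68
|PD|² = 4 + 64 = 68
|PE|² = 256 + 36 = 292
|PF|² = 81 + 25 = 106
|PG|² = 4 + 289 = 293
|PH|² = 100 + 121 = 221
|PJ|² = 81 + 289 = 370
|PK|² = 441 + 529 = 970
P is equidistant from C and D (both at squared distance 68), and every other site is strictly farther — so P lies on the C–D Voronoi edge.

C and D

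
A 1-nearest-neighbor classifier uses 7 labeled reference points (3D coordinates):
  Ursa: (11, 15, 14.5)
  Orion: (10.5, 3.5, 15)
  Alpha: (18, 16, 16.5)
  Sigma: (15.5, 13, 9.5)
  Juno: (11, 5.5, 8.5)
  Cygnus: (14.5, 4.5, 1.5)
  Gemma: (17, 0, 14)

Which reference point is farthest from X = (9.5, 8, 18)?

Cygnus

Since √ is increasing, it suffices to compare squared distances:
d²(X, Ursa) = (9.5−11)² + (8−15)² + (18−14.5)² = 2.25 + 49 + 12.25 = 63.5
d²(X, Orion) = (9.5−10.5)² + (8−3.5)² + (18−15)² = 1 + 20.25 + 9 = 30.25
d²(X, Alpha) = (9.5−18)² + (8−16)² + (18−16.5)² = 72.25 + 64 + 2.25 = 138.5
d²(X, Sigma) = (9.5−15.5)² + (8−13)² + (18−9.5)² = 36 + 25 + 72.25 = 133.25
d²(X, Juno) = (9.5−11)² + (8−5.5)² + (18−8.5)² = 2.25 + 6.25 + 90.25 = 98.75
d²(X, Cygnus) = (9.5−14.5)² + (8−4.5)² + (18−1.5)² = 25 + 12.25 + 272.25 = 309.5
d²(X, Gemma) = (9.5−17)² + (8−0)² + (18−14)² = 56.25 + 64 + 16 = 136.25
The largest is to Cygnus.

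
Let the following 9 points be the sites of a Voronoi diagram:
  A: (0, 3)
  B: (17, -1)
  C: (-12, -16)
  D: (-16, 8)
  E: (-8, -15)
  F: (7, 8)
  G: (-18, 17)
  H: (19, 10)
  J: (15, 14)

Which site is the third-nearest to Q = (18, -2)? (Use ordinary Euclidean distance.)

Since √ is increasing, it suffices to compare squared distances:
|QA|² = 324 + 25 = 349
|QB|² = 1 + 1 = 2
|QC|² = 900 + 196 = 1096
|QD|² = 1156 + 100 = 1256
|QE|² = 676 + 169 = 845
|QF|² = 121 + 100 = 221
|QG|² = 1296 + 361 = 1657
|QH|² = 1 + 144 = 145
|QJ|² = 9 + 256 = 265
Sorted ascending: B, H, F, J, … — the third-nearest is F.

F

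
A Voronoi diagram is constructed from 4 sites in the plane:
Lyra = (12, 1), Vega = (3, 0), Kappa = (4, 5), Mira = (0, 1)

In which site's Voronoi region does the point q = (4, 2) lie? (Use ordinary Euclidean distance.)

Compare squared distances (the ordering matches that of the actual distances):
d²(q, Lyra) = 64 + 1 = 65
d²(q, Vega) = 1 + 4 = 5
d²(q, Kappa) = 0 + 9 = 9
d²(q, Mira) = 16 + 1 = 17
The smallest is to Vega, so q lies in the Voronoi region of Vega.

Vega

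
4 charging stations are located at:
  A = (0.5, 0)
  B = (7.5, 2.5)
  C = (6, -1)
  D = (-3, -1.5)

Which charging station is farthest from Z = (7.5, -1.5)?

D

Squared Euclidean distances:
|ZA|² = (7.5−0.5)² + (-1.5−0)² = 49 + 2.25 = 51.25
|ZB|² = (7.5−7.5)² + (-1.5−2.5)² = 0 + 16 = 16
|ZC|² = (7.5−6)² + (-1.5−(-1))² = 2.25 + 0.25 = 2.5
|ZD|² = (7.5−(-3))² + (-1.5−(-1.5))² = 110.25 + 0 = 110.25
The largest is to D.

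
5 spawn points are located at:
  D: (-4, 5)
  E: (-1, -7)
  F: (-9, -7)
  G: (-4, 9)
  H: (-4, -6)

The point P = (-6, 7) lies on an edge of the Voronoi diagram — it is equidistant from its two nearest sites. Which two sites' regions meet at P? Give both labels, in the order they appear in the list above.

Squared distances from P to each site:
|PD|² = 4 + 4 = 8
|PE|² = 25 + 196 = 221
|PF|² = 9 + 196 = 205
|PG|² = 4 + 4 = 8
|PH|² = 4 + 169 = 173
P is equidistant from D and G (both at squared distance 8), and every other site is strictly farther — so P lies on the D–G Voronoi edge.

D and G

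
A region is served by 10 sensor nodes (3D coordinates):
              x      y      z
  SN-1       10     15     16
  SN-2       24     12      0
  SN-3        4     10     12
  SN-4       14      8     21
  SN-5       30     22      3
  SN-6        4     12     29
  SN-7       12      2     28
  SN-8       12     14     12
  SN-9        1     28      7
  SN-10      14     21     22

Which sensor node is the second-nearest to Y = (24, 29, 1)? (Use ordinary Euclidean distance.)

Since √ is increasing, it suffices to compare squared distances:
d²(Y, SN-1) = 196 + 196 + 225 = 617
d²(Y, SN-2) = 0 + 289 + 1 = 290
d²(Y, SN-3) = 400 + 361 + 121 = 882
d²(Y, SN-4) = 100 + 441 + 400 = 941
d²(Y, SN-5) = 36 + 49 + 4 = 89
d²(Y, SN-6) = 400 + 289 + 784 = 1473
d²(Y, SN-7) = 144 + 729 + 729 = 1602
d²(Y, SN-8) = 144 + 225 + 121 = 490
d²(Y, SN-9) = 529 + 1 + 36 = 566
d²(Y, SN-10) = 100 + 64 + 441 = 605
Sorted ascending: SN-5, SN-2, SN-8, … — the second-nearest is SN-2.

SN-2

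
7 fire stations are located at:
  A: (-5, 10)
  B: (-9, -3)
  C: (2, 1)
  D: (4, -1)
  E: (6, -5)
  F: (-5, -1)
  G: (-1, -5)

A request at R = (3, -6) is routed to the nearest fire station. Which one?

Compare squared distances (the ordering matches that of the actual distances):
|RA|² = (3−(-5))² + (-6−10)² = 64 + 256 = 320
|RB|² = (3−(-9))² + (-6−(-3))² = 144 + 9 = 153
|RC|² = (3−2)² + (-6−1)² = 1 + 49 = 50
|RD|² = (3−4)² + (-6−(-1))² = 1 + 25 = 26
|RE|² = (3−6)² + (-6−(-5))² = 9 + 1 = 10
|RF|² = (3−(-5))² + (-6−(-1))² = 64 + 25 = 89
|RG|² = (3−(-1))² + (-6−(-5))² = 16 + 1 = 17
Minimum is at E.

E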